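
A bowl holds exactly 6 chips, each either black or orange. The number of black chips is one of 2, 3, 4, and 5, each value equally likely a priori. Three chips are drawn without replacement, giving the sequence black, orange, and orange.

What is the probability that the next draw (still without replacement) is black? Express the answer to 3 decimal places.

0.560

Under each hypothesis, the probability of the observed sequence is: P(data | r = 2) = (2/6)(4/5)(3/4) = 1/5; P(data | r = 3) = (3/6)(3/5)(2/4) = 3/20; P(data | r = 4) = (4/6)(2/5)(1/4) = 1/15; P(data | r = 5) = (5/6)(1/5)(0/4) = 0.
Weighting by the prior gives 1/4 · 1/5 = 1/20, 1/4 · 3/20 = 3/80, 1/4 · 1/15 = 1/60, 1/4 · 0 = 0; with total 5/48.
Normalising, the posterior is P(r = 2 | data) = 12/25, P(r = 3 | data) = 9/25, P(r = 4 | data) = 4/25, P(r = 5 | data) = 0.
The predictive probability is P(black next | data) = (1/3)(12/25) + (2/3)(9/25) + (1)(4/25) = 14/25.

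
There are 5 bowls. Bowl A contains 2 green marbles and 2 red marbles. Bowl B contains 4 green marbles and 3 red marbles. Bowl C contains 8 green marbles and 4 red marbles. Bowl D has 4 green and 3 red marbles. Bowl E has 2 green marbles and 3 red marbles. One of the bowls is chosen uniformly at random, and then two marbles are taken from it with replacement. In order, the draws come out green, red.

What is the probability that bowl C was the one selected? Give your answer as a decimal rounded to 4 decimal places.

0.1849

Compute the likelihood of the observed sequence for each case: P(data | bowl A) = (2/4)(2/4) = 0.25; P(data | bowl B) = (4/7)(3/7) = 0.2449; P(data | bowl C) = (8/12)(4/12) = 0.22222; P(data | bowl D) = (4/7)(3/7) = 0.2449; P(data | bowl E) = (2/5)(3/5) = 0.24.
The prior-weighted likelihoods are 1/5 · 0.25 = 0.05, 1/5 · 0.2449 = 0.04898, 1/5 · 0.22222 = 0.044444, 1/5 · 0.2449 = 0.04898, 1/5 · 0.24 = 0.048; these sum to 0.2404.
Hence P(bowl C | data) = (0.044444) / (0.2404) = 0.18487.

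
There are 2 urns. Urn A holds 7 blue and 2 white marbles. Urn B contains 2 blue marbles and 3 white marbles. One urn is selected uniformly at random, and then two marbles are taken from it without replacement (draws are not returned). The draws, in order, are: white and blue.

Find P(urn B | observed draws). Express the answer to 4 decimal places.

0.6067

The likelihood of the observed sequence under each hypothesis: P(data | urn A) = (2/9)(7/8) = 7/36; P(data | urn B) = (3/5)(2/4) = 3/10.
The prior-weighted likelihoods are 1/2 · 7/36 = 7/72, 1/2 · 3/10 = 3/20; summing to 89/360.
So P(urn B | data) = (3/20) / (89/360) = 54/89.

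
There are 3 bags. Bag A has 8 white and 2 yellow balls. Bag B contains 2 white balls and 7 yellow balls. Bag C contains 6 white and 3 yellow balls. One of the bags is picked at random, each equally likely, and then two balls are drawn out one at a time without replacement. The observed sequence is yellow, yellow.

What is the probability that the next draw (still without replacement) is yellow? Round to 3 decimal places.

0.622

The likelihood of the observed sequence under each hypothesis: P(data | bag A) = (2/10)(1/9) = 1/45; P(data | bag B) = (7/9)(6/8) = 7/12; P(data | bag C) = (3/9)(2/8) = 1/12.
Weighting by the prior gives 1/3 · 1/45 = 1/135, 1/3 · 7/12 = 7/36, 1/3 · 1/12 = 1/36; summing to 31/135.
Normalising, the posterior is P(bag A | data) = 1/31, P(bag B | data) = 105/124, P(bag C | data) = 15/124.
So P(yellow next | data) = Σ P(yellow next | H) P(H | data) = (0)(1/31) + (5/7)(105/124) + (1/7)(15/124) = 135/217.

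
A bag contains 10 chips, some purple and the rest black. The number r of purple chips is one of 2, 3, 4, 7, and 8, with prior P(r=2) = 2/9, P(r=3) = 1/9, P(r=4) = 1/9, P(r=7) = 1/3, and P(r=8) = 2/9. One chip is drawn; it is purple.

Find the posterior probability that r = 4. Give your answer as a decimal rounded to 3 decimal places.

Compute the likelihood of this draw for each case: P(data | r = 2) = (2/10) = 1/5; P(data | r = 3) = (3/10) = 3/10; P(data | r = 4) = (4/10) = 2/5; P(data | r = 7) = (7/10) = 7/10; P(data | r = 8) = (8/10) = 4/5.
The prior-weighted likelihoods are 2/9 · 1/5 = 2/45, 1/9 · 3/10 = 1/30, 1/9 · 2/5 = 2/45, 1/3 · 7/10 = 7/30, 2/9 · 4/5 = 8/45; with total 8/15.
So P(r = 4 | data) = (2/45) / (8/15) = 1/12.

0.083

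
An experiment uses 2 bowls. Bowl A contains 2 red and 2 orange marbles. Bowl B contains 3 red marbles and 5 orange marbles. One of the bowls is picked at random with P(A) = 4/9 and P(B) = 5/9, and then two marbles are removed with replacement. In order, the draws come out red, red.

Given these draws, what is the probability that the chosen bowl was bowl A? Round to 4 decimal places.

0.5872

Compute the likelihood of the observed sequence for each case: P(data | bowl A) = (2/4)(2/4) = 1/4; P(data | bowl B) = (3/8)(3/8) = 9/64.
Weighting by the prior gives 4/9 · 1/4 = 1/9, 5/9 · 9/64 = 5/64; these sum to 109/576.
Hence P(bowl A | data) = (1/9) / (109/576) = 64/109.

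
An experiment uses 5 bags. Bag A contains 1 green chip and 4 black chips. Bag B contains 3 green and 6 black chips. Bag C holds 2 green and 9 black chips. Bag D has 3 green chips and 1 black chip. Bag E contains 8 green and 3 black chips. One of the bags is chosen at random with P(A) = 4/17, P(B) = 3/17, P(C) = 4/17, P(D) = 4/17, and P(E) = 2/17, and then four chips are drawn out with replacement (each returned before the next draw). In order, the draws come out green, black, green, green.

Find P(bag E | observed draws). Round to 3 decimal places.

Compute the likelihood of the observed sequence for each case: P(data | bag A) = (1/5)(4/5)(1/5)(1/5) = 0.0064; P(data | bag B) = (3/9)(6/9)(3/9)(3/9) = 0.024691; P(data | bag C) = (2/11)(9/11)(2/11)(2/11) = 0.0049177; P(data | bag D) = (3/4)(1/4)(3/4)(3/4) = 0.10547; P(data | bag E) = (8/11)(3/11)(8/11)(8/11) = 0.10491.
The prior-weighted likelihoods are 4/17 · 0.0064 = 0.0015059, 3/17 · 0.024691 = 0.0043573, 4/17 · 0.0049177 = 0.0011571, 4/17 · 0.10547 = 0.024816, 2/17 · 0.10491 = 0.012342; summing to 0.044179.
Hence P(bag E | data) = (0.012342) / (0.044179) = 0.27937.

0.279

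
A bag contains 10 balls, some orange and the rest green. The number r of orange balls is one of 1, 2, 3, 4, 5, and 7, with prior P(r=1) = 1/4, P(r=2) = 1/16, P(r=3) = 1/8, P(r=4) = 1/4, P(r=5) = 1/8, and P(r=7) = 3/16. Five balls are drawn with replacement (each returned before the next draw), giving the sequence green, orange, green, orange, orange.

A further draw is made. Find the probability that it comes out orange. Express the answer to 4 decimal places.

Under each hypothesis, the probability of the observed sequence is: P(data | r = 1) = (9/10)(1/10)(9/10)(1/10)(1/10) = 0.00081; P(data | r = 2) = (8/10)(2/10)(8/10)(2/10)(2/10) = 0.00512; P(data | r = 3) = (7/10)(3/10)(7/10)(3/10)(3/10) = 0.01323; P(data | r = 4) = (6/10)(4/10)(6/10)(4/10)(4/10) = 0.02304; P(data | r = 5) = (5/10)(5/10)(5/10)(5/10)(5/10) = 0.03125; P(data | r = 7) = (3/10)(7/10)(3/10)(7/10)(7/10) = 0.03087.
Weighting by the prior gives 1/4 · 0.00081 = 0.0002025, 1/16 · 0.00512 = 0.00032, 1/8 · 0.01323 = 0.0016538, 1/4 · 0.02304 = 0.00576, 1/8 · 0.03125 = 0.0039062, 3/16 · 0.03087 = 0.0057881; with total 0.017631.
Dividing through by the total gives posterior P(r = 1 | data) = 0.011486, P(r = 2 | data) = 0.01815, P(r = 3 | data) = 0.0938, P(r = 4 | data) = 0.3267, P(r = 5 | data) = 0.22156, P(r = 7 | data) = 0.3283.
So P(orange next | data) = Σ P(orange next | H) P(H | data) = (1/10)(0.011486) + (1/5)(0.01815) + (3/10)(0.0938) + (2/5)(0.3267) + (1/2)(0.22156) + (7/10)(0.3283) = 0.50419.

0.5042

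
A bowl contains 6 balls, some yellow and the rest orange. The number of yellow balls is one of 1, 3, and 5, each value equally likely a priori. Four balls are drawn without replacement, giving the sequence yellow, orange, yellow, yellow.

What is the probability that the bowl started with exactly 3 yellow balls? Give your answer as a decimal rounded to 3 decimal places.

For each hypothesis, P(data | H) works out to: P(data | r = 1) = (1/6)(5/5)(0/4) = 0; P(data | r = 3) = (3/6)(3/5)(2/4)(1/3) = 1/20; P(data | r = 5) = (5/6)(1/5)(4/4)(3/3) = 1/6.
Multiplying each by its prior: 1/3 · 0 = 0, 1/3 · 1/20 = 1/60, 1/3 · 1/6 = 1/18; with total 13/180.
By Bayes' rule, P(r = 3 | data) = (1/60) / (13/180) = 3/13.

0.231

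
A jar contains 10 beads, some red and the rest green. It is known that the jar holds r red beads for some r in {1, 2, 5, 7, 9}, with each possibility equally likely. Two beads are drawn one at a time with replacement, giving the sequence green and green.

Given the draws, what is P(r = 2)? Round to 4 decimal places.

For each hypothesis, P(data | H) works out to: P(data | r = 1) = (9/10)(9/10) = 81/100; P(data | r = 2) = (8/10)(8/10) = 16/25; P(data | r = 5) = (5/10)(5/10) = 1/4; P(data | r = 7) = (3/10)(3/10) = 9/100; P(data | r = 9) = (1/10)(1/10) = 1/100.
The prior-weighted likelihoods are 1/5 · 81/100 = 81/500, 1/5 · 16/25 = 16/125, 1/5 · 1/4 = 1/20, 1/5 · 9/100 = 9/500, 1/5 · 1/100 = 1/500; summing to 9/25.
By Bayes' rule, P(r = 2 | data) = (16/125) / (9/25) = 16/45.

0.3556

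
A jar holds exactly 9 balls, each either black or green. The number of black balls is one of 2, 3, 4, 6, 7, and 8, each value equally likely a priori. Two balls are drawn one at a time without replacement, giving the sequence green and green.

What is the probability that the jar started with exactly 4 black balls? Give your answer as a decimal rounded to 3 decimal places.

0.200

Under each hypothesis, the probability of the observed sequence is: P(data | r = 2) = (7/9)(6/8) = 7/12; P(data | r = 3) = (6/9)(5/8) = 5/12; P(data | r = 4) = (5/9)(4/8) = 5/18; P(data | r = 6) = (3/9)(2/8) = 1/12; P(data | r = 7) = (2/9)(1/8) = 1/36; P(data | r = 8) = (1/9)(0/8) = 0.
Multiplying each by its prior: 1/6 · 7/12 = 7/72, 1/6 · 5/12 = 5/72, 1/6 · 5/18 = 5/108, 1/6 · 1/12 = 1/72, 1/6 · 1/36 = 1/216, 1/6 · 0 = 0; with total 25/108.
Hence P(r = 4 | data) = (5/108) / (25/108) = 1/5.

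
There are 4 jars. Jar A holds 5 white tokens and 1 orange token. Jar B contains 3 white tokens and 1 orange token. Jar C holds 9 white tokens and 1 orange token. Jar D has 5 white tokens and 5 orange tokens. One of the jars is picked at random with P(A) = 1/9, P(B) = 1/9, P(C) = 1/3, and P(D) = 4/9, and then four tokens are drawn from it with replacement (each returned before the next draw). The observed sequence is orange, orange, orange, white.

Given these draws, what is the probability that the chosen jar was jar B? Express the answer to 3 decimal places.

For each hypothesis, P(data | H) works out to: P(data | jar A) = (1/6)(1/6)(1/6)(5/6) = 0.003858; P(data | jar B) = (1/4)(1/4)(1/4)(3/4) = 0.011719; P(data | jar C) = (1/10)(1/10)(1/10)(9/10) = 0.0009; P(data | jar D) = (5/10)(5/10)(5/10)(5/10) = 0.0625.
The prior-weighted likelihoods are 1/9 · 0.003858 = 0.00042867, 1/9 · 0.011719 = 0.0013021, 1/3 · 0.0009 = 0.0003, 4/9 · 0.0625 = 0.027778; these sum to 0.029809.
By Bayes' rule, P(jar B | data) = (0.0013021) / (0.029809) = 0.043682.

0.044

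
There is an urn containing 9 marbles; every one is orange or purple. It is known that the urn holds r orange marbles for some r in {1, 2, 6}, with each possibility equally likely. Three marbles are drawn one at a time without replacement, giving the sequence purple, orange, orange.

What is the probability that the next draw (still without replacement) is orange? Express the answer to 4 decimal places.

The likelihood of the observed sequence under each hypothesis: P(data | r = 1) = (8/9)(1/8)(0/7) = 0; P(data | r = 2) = (7/9)(2/8)(1/7) = 1/36; P(data | r = 6) = (3/9)(6/8)(5/7) = 5/28.
The prior-weighted likelihoods are 1/3 · 0 = 0, 1/3 · 1/36 = 1/108, 1/3 · 5/28 = 5/84; with total 13/189.
Dividing through by the total gives posterior P(r = 1 | data) = 0, P(r = 2 | data) = 7/52, P(r = 6 | data) = 45/52.
Averaging over the posterior, P(orange next | data) = (0)(7/52) + (2/3)(45/52) = 15/26.

0.5769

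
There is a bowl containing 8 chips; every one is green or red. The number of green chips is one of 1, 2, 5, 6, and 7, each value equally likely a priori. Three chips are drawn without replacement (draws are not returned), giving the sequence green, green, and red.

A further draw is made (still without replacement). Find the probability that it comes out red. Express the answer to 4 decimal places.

Compute the likelihood of the observed sequence for each case: P(data | r = 1) = (1/8)(0/7) = 0; P(data | r = 2) = (2/8)(1/7)(6/6) = 1/28; P(data | r = 5) = (5/8)(4/7)(3/6) = 5/28; P(data | r = 6) = (6/8)(5/7)(2/6) = 5/28; P(data | r = 7) = (7/8)(6/7)(1/6) = 1/8.
Weighting by the prior gives 1/5 · 0 = 0, 1/5 · 1/28 = 1/140, 1/5 · 5/28 = 1/28, 1/5 · 5/28 = 1/28, 1/5 · 1/8 = 1/40; with total 29/280.
The posterior is then P(r = 1 | data) = 0, P(r = 2 | data) = 2/29, P(r = 5 | data) = 10/29, P(r = 6 | data) = 10/29, P(r = 7 | data) = 7/29.
The predictive probability is P(red next | data) = (1)(2/29) + (2/5)(10/29) + (1/5)(10/29) + (0)(7/29) = 8/29.

0.2759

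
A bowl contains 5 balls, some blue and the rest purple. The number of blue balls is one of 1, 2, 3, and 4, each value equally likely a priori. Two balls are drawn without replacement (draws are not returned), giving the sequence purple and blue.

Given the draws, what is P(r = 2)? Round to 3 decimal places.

For each hypothesis, P(data | H) works out to: P(data | r = 1) = (4/5)(1/4) = 1/5; P(data | r = 2) = (3/5)(2/4) = 3/10; P(data | r = 3) = (2/5)(3/4) = 3/10; P(data | r = 4) = (1/5)(4/4) = 1/5.
Multiplying each by its prior: 1/4 · 1/5 = 1/20, 1/4 · 3/10 = 3/40, 1/4 · 3/10 = 3/40, 1/4 · 1/5 = 1/20; summing to 1/4.
Hence P(r = 2 | data) = (3/40) / (1/4) = 3/10.

0.300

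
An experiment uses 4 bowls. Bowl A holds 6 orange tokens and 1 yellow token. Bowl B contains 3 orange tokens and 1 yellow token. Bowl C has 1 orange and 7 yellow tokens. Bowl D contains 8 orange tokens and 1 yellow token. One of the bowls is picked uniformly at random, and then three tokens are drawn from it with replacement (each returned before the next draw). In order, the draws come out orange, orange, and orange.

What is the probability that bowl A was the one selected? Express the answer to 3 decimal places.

0.359

Compute the likelihood of the observed sequence for each case: P(data | bowl A) = (6/7)(6/7)(6/7) = 0.62974; P(data | bowl B) = (3/4)(3/4)(3/4) = 0.42188; P(data | bowl C) = (1/8)(1/8)(1/8) = 0.0019531; P(data | bowl D) = (8/9)(8/9)(8/9) = 0.70233.
Multiplying each by its prior: 1/4 · 0.62974 = 0.15743, 1/4 · 0.42188 = 0.10547, 1/4 · 0.0019531 = 0.00048828, 1/4 · 0.70233 = 0.17558; summing to 0.43897.
Hence P(bowl A | data) = (0.15743) / (0.43897) = 0.35864.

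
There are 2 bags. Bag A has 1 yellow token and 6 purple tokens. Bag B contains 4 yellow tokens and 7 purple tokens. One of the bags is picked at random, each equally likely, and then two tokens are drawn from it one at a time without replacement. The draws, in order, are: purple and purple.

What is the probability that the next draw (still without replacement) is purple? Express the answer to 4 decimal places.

0.7148

For each hypothesis, P(data | H) works out to: P(data | bag A) = (6/7)(5/6) = 5/7; P(data | bag B) = (7/11)(6/10) = 21/55.
The prior-weighted likelihoods are 1/2 · 5/7 = 5/14, 1/2 · 21/55 = 21/110; these sum to 211/385.
Normalising, the posterior is P(bag A | data) = 0.65166, P(bag B | data) = 0.34834.
The predictive probability is P(purple next | data) = (4/5)(0.65166) + (5/9)(0.34834) = 0.71485.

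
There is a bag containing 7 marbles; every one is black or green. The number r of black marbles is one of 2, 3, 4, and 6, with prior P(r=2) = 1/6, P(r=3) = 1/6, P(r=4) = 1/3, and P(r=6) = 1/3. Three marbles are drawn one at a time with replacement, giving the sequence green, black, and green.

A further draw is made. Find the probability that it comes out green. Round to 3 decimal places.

Compute the likelihood of the observed sequence for each case: P(data | r = 2) = (5/7)(2/7)(5/7) = 0.14577; P(data | r = 3) = (4/7)(3/7)(4/7) = 0.13994; P(data | r = 4) = (3/7)(4/7)(3/7) = 0.10496; P(data | r = 6) = (1/7)(6/7)(1/7) = 0.017493.
The prior-weighted likelihoods are 1/6 · 0.14577 = 0.024295, 1/6 · 0.13994 = 0.023324, 1/3 · 0.10496 = 0.034985, 1/3 · 0.017493 = 0.0058309; these sum to 0.088435.
Normalising, the posterior is P(r = 2 | data) = 0.27473, P(r = 3 | data) = 0.26374, P(r = 4 | data) = 0.3956, P(r = 6 | data) = 0.065934.
Averaging over the posterior, P(green next | data) = (5/7)(0.27473) + (4/7)(0.26374) + (3/7)(0.3956) + (1/7)(0.065934) = 0.5259.

0.526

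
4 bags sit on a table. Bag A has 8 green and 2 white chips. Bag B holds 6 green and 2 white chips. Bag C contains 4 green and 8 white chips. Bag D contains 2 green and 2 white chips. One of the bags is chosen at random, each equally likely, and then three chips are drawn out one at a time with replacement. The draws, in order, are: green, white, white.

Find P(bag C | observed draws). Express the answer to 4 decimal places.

Under each hypothesis, the probability of the observed sequence is: P(data | bag A) = (8/10)(2/10)(2/10) = 0.032; P(data | bag B) = (6/8)(2/8)(2/8) = 0.046875; P(data | bag C) = (4/12)(8/12)(8/12) = 0.14815; P(data | bag D) = (2/4)(2/4)(2/4) = 0.125.
The prior-weighted likelihoods are 1/4 · 0.032 = 0.008, 1/4 · 0.046875 = 0.011719, 1/4 · 0.14815 = 0.037037, 1/4 · 0.125 = 0.03125; these sum to 0.088006.
Hence P(bag C | data) = (0.037037) / (0.088006) = 0.42085.

0.4208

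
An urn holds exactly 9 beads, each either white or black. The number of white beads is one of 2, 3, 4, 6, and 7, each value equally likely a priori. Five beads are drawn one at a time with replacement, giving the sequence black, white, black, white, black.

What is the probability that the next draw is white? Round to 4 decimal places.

For each hypothesis, P(data | H) works out to: P(data | r = 2) = (7/9)(2/9)(7/9)(2/9)(7/9) = 0.023235; P(data | r = 3) = (6/9)(3/9)(6/9)(3/9)(6/9) = 0.032922; P(data | r = 4) = (5/9)(4/9)(5/9)(4/9)(5/9) = 0.03387; P(data | r = 6) = (3/9)(6/9)(3/9)(6/9)(3/9) = 0.016461; P(data | r = 7) = (2/9)(7/9)(2/9)(7/9)(2/9) = 0.0066386.
The prior-weighted likelihoods are 1/5 · 0.023235 = 0.004647, 1/5 · 0.032922 = 0.0065844, 1/5 · 0.03387 = 0.006774, 1/5 · 0.016461 = 0.0032922, 1/5 · 0.0066386 = 0.0013277; these sum to 0.022625.
The posterior is then P(r = 2 | data) = 0.20539, P(r = 3 | data) = 0.29102, P(r = 4 | data) = 0.2994, P(r = 6 | data) = 0.14551, P(r = 7 | data) = 0.058683.
The predictive probability is P(white next | data) = (2/9)(0.20539) + (1/3)(0.29102) + (4/9)(0.2994) + (2/3)(0.14551) + (7/9)(0.058683) = 0.41836.

0.4184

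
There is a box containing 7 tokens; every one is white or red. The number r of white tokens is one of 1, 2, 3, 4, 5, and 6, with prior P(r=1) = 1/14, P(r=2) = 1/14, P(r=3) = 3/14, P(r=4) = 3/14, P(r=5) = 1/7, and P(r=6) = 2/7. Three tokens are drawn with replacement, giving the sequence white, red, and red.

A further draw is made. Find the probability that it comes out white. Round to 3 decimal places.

0.478

Compute the likelihood of the observed sequence for each case: P(data | r = 1) = (1/7)(6/7)(6/7) = 0.10496; P(data | r = 2) = (2/7)(5/7)(5/7) = 0.14577; P(data | r = 3) = (3/7)(4/7)(4/7) = 0.13994; P(data | r = 4) = (4/7)(3/7)(3/7) = 0.10496; P(data | r = 5) = (5/7)(2/7)(2/7) = 0.058309; P(data | r = 6) = (6/7)(1/7)(1/7) = 0.017493.
Weighting by the prior gives 1/14 · 0.10496 = 0.0074969, 1/14 · 0.14577 = 0.010412, 3/14 · 0.13994 = 0.029988, 3/14 · 0.10496 = 0.022491, 1/7 · 0.058309 = 0.0083299, 2/7 · 0.017493 = 0.0049979; with total 0.083715.
Dividing through by the total gives posterior P(r = 1 | data) = 0.089552, P(r = 2 | data) = 0.12438, P(r = 3 | data) = 0.35821, P(r = 4 | data) = 0.26866, P(r = 5 | data) = 0.099502, P(r = 6 | data) = 0.059701.
The predictive probability is P(white next | data) = (1/7)(0.089552) + (2/7)(0.12438) + (3/7)(0.35821) + (4/7)(0.26866) + (5/7)(0.099502) + (6/7)(0.059701) = 0.47761.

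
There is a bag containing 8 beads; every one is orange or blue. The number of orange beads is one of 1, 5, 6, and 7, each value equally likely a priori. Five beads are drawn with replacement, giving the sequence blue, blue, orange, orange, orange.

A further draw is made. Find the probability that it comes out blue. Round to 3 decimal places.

The likelihood of the observed sequence under each hypothesis: P(data | r = 1) = (7/8)(7/8)(1/8)(1/8)(1/8) = 0.0014954; P(data | r = 5) = (3/8)(3/8)(5/8)(5/8)(5/8) = 0.034332; P(data | r = 6) = (2/8)(2/8)(6/8)(6/8)(6/8) = 0.026367; P(data | r = 7) = (1/8)(1/8)(7/8)(7/8)(7/8) = 0.010468.
Weighting by the prior gives 1/4 · 0.0014954 = 0.00037384, 1/4 · 0.034332 = 0.0085831, 1/4 · 0.026367 = 0.0065918, 1/4 · 0.010468 = 0.0026169; summing to 0.018166.
Dividing through by the total gives posterior P(r = 1 | data) = 0.02058, P(r = 5 | data) = 0.47249, P(r = 6 | data) = 0.36287, P(r = 7 | data) = 0.14406.
The predictive probability is P(blue next | data) = (7/8)(0.02058) + (3/8)(0.47249) + (1/4)(0.36287) + (1/8)(0.14406) = 0.30392.

0.304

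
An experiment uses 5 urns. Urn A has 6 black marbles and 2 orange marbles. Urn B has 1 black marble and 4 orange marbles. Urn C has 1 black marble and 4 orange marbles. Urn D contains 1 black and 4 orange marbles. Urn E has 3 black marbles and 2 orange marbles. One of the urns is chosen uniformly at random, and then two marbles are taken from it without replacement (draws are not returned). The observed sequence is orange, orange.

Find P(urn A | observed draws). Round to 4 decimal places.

For each hypothesis, P(data | H) works out to: P(data | urn A) = (2/8)(1/7) = 1/28; P(data | urn B) = (4/5)(3/4) = 3/5; P(data | urn C) = (4/5)(3/4) = 3/5; P(data | urn D) = (4/5)(3/4) = 3/5; P(data | urn E) = (2/5)(1/4) = 1/10.
Weighting by the prior gives 1/5 · 1/28 = 1/140, 1/5 · 3/5 = 3/25, 1/5 · 3/5 = 3/25, 1/5 · 3/5 = 3/25, 1/5 · 1/10 = 1/50; summing to 271/700.
By Bayes' rule, P(urn A | data) = (1/140) / (271/700) = 5/271.

0.0185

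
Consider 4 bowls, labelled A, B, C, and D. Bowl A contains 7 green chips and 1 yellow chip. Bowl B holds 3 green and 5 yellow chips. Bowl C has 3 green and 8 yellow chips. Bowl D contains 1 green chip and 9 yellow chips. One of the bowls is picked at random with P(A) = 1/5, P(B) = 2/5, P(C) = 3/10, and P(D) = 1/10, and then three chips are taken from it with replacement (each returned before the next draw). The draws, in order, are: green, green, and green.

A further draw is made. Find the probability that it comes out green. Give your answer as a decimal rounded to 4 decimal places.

0.7864

Compute the likelihood of the observed sequence for each case: P(data | bowl A) = (7/8)(7/8)(7/8) = 0.66992; P(data | bowl B) = (3/8)(3/8)(3/8) = 0.052734; P(data | bowl C) = (3/11)(3/11)(3/11) = 0.020285; P(data | bowl D) = (1/10)(1/10)(1/10) = 0.001.
Weighting by the prior gives 1/5 · 0.66992 = 0.13398, 2/5 · 0.052734 = 0.021094, 3/10 · 0.020285 = 0.0060856, 1/10 · 0.001 = 0.0001; these sum to 0.16126.
Dividing through by the total gives posterior P(bowl A | data) = 0.83084, P(bowl B | data) = 0.1308, P(bowl C | data) = 0.037737, P(bowl D | data) = 0.0006201.
The predictive probability is P(green next | data) = (7/8)(0.83084) + (3/8)(0.1308) + (3/11)(0.037737) + (1/10)(0.0006201) = 0.78639.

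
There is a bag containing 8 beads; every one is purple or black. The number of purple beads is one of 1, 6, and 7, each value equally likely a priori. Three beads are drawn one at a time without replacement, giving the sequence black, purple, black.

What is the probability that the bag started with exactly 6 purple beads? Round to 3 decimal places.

0.222

Compute the likelihood of the observed sequence for each case: P(data | r = 1) = (7/8)(1/7)(6/6) = 1/8; P(data | r = 6) = (2/8)(6/7)(1/6) = 1/28; P(data | r = 7) = (1/8)(7/7)(0/6) = 0.
Weighting by the prior gives 1/3 · 1/8 = 1/24, 1/3 · 1/28 = 1/84, 1/3 · 0 = 0; summing to 3/56.
By Bayes' rule, P(r = 6 | data) = (1/84) / (3/56) = 2/9.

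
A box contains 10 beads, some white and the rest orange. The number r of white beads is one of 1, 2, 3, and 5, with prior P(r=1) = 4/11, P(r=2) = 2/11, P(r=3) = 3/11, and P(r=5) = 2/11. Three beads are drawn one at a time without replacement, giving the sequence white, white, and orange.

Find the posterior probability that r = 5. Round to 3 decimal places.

The likelihood of the observed sequence under each hypothesis: P(data | r = 1) = (1/10)(0/9) = 0; P(data | r = 2) = (2/10)(1/9)(8/8) = 0.022222; P(data | r = 3) = (3/10)(2/9)(7/8) = 0.058333; P(data | r = 5) = (5/10)(4/9)(5/8) = 0.13889.
The prior-weighted likelihoods are 4/11 · 0 = 0, 2/11 · 0.022222 = 0.0040404, 3/11 · 0.058333 = 0.015909, 2/11 · 0.13889 = 0.025253; summing to 0.045202.
Hence P(r = 5 | data) = (0.025253) / (0.045202) = 0.55866.

0.559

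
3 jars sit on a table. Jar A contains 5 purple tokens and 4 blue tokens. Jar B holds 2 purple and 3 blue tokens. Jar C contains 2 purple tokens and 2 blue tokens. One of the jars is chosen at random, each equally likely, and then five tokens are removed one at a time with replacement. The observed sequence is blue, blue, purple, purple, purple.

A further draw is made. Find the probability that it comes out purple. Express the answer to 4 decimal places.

0.4952

For each hypothesis, P(data | H) works out to: P(data | jar A) = (4/9)(4/9)(5/9)(5/9)(5/9) = 0.03387; P(data | jar B) = (3/5)(3/5)(2/5)(2/5)(2/5) = 0.02304; P(data | jar C) = (2/4)(2/4)(2/4)(2/4)(2/4) = 0.03125.
Weighting by the prior gives 1/3 · 0.03387 = 0.01129, 1/3 · 0.02304 = 0.00768, 1/3 · 0.03125 = 0.010417; with total 0.029387.
Dividing through by the total gives posterior P(jar A | data) = 0.38419, P(jar B | data) = 0.26134, P(jar C | data) = 0.35447.
Averaging over the posterior, P(purple next | data) = (5/9)(0.38419) + (2/5)(0.26134) + (1/2)(0.35447) = 0.49521.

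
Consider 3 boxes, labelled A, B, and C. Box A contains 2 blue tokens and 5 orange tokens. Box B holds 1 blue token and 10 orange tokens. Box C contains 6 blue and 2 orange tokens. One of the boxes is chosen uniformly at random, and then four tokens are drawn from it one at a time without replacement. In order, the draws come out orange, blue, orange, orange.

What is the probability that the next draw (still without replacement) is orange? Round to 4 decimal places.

The likelihood of the observed sequence under each hypothesis: P(data | box A) = (5/7)(2/6)(4/5)(3/4) = 1/7; P(data | box B) = (10/11)(1/10)(9/9)(8/8) = 1/11; P(data | box C) = (2/8)(6/7)(1/6)(0/5) = 0.
The prior-weighted likelihoods are 1/3 · 1/7 = 1/21, 1/3 · 1/11 = 1/33, 1/3 · 0 = 0; summing to 6/77.
The posterior is then P(box A | data) = 11/18, P(box B | data) = 7/18, P(box C | data) = 0.
So P(orange next | data) = Σ P(orange next | H) P(H | data) = (2/3)(11/18) + (1)(7/18) = 43/54.

0.7963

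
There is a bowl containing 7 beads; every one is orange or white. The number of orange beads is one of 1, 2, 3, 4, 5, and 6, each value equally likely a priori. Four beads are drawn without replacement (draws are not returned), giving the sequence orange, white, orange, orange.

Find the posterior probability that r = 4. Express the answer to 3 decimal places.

Under each hypothesis, the probability of the observed sequence is: P(data | r = 1) = (1/7)(6/6)(0/5) = 0; P(data | r = 2) = (2/7)(5/6)(1/5)(0/4) = 0; P(data | r = 3) = (3/7)(4/6)(2/5)(1/4) = 1/35; P(data | r = 4) = (4/7)(3/6)(3/5)(2/4) = 3/35; P(data | r = 5) = (5/7)(2/6)(4/5)(3/4) = 1/7; P(data | r = 6) = (6/7)(1/6)(5/5)(4/4) = 1/7.
Multiplying each by its prior: 1/6 · 0 = 0, 1/6 · 0 = 0, 1/6 · 1/35 = 1/210, 1/6 · 3/35 = 1/70, 1/6 · 1/7 = 1/42, 1/6 · 1/7 = 1/42; these sum to 1/15.
Therefore the posterior P(r = 4 | data) = (1/70) / (1/15) = 3/14.

0.214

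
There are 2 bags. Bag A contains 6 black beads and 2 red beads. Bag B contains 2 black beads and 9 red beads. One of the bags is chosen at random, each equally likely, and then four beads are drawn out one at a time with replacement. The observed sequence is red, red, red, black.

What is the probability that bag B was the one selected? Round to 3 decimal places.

0.895

Under each hypothesis, the probability of the observed sequence is: P(data | bag A) = (2/8)(2/8)(2/8)(6/8) = 0.011719; P(data | bag B) = (9/11)(9/11)(9/11)(2/11) = 0.099583.
Multiplying each by its prior: 1/2 · 0.011719 = 0.0058594, 1/2 · 0.099583 = 0.049792; with total 0.055651.
By Bayes' rule, P(bag B | data) = (0.049792) / (0.055651) = 0.89471.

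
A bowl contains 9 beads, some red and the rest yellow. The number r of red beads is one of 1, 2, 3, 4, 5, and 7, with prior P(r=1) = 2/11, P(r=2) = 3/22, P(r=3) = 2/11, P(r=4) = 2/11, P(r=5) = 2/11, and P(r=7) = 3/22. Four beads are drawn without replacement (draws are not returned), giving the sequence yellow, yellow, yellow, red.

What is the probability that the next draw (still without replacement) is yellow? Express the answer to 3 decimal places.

The likelihood of the observed sequence under each hypothesis: P(data | r = 1) = (8/9)(7/8)(6/7)(1/6) = 0.11111; P(data | r = 2) = (7/9)(6/8)(5/7)(2/6) = 0.13889; P(data | r = 3) = (6/9)(5/8)(4/7)(3/6) = 0.11905; P(data | r = 4) = (5/9)(4/8)(3/7)(4/6) = 0.079365; P(data | r = 5) = (4/9)(3/8)(2/7)(5/6) = 0.039683; P(data | r = 7) = (2/9)(1/8)(0/7) = 0.
The prior-weighted likelihoods are 2/11 · 0.11111 = 0.020202, 3/22 · 0.13889 = 0.018939, 2/11 · 0.11905 = 0.021645, 2/11 · 0.079365 = 0.01443, 2/11 · 0.039683 = 0.007215, 3/22 · 0 = 0; these sum to 0.082431.
Normalising, the posterior is P(r = 1 | data) = 0.24508, P(r = 2 | data) = 0.22976, P(r = 3 | data) = 0.26258, P(r = 4 | data) = 0.17505, P(r = 5 | data) = 0.087527, P(r = 7 | data) = 0.
Averaging over the posterior, P(yellow next | data) = (1)(0.24508) + (4/5)(0.22976) + (3/5)(0.26258) + (2/5)(0.17505) + (1/5)(0.087527) = 0.67396.

0.674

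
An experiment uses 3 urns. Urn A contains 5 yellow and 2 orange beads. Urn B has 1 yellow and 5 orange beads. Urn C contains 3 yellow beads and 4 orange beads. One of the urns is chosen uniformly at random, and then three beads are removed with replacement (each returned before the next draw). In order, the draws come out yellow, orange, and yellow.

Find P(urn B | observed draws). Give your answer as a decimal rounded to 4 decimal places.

The likelihood of the observed sequence under each hypothesis: P(data | urn A) = (5/7)(2/7)(5/7) = 0.14577; P(data | urn B) = (1/6)(5/6)(1/6) = 0.023148; P(data | urn C) = (3/7)(4/7)(3/7) = 0.10496.
Weighting by the prior gives 1/3 · 0.14577 = 0.048591, 1/3 · 0.023148 = 0.007716, 1/3 · 0.10496 = 0.034985; summing to 0.091292.
Hence P(urn B | data) = (0.007716) / (0.091292) = 0.08452.

0.0845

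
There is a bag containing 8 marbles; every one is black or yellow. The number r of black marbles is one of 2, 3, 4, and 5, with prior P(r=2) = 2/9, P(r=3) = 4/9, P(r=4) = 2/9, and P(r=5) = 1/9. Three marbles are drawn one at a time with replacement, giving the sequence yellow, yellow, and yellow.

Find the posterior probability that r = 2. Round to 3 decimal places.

Compute the likelihood of the observed sequence for each case: P(data | r = 2) = (6/8)(6/8)(6/8) = 0.42188; P(data | r = 3) = (5/8)(5/8)(5/8) = 0.24414; P(data | r = 4) = (4/8)(4/8)(4/8) = 0.125; P(data | r = 5) = (3/8)(3/8)(3/8) = 0.052734.
Weighting by the prior gives 2/9 · 0.42188 = 0.09375, 4/9 · 0.24414 = 0.10851, 2/9 · 0.125 = 0.027778, 1/9 · 0.052734 = 0.0058594; with total 0.23589.
Hence P(r = 2 | data) = (0.09375) / (0.23589) = 0.39742.

0.397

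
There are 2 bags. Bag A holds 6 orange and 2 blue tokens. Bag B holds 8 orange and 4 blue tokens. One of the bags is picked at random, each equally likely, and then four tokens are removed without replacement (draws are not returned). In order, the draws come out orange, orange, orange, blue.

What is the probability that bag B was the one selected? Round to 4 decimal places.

0.4419

For each hypothesis, P(data | H) works out to: P(data | bag A) = (6/8)(5/7)(4/6)(2/5) = 0.14286; P(data | bag B) = (8/12)(7/11)(6/10)(4/9) = 0.11313.
The prior-weighted likelihoods are 1/2 · 0.14286 = 0.071429, 1/2 · 0.11313 = 0.056566; summing to 0.12799.
By Bayes' rule, P(bag B | data) = (0.056566) / (0.12799) = 0.44194.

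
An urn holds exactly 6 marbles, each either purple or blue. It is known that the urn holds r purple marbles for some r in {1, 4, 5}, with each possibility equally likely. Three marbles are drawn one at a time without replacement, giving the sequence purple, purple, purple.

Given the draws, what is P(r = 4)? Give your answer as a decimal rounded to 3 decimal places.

0.286

Under each hypothesis, the probability of the observed sequence is: P(data | r = 1) = (1/6)(0/5) = 0; P(data | r = 4) = (4/6)(3/5)(2/4) = 1/5; P(data | r = 5) = (5/6)(4/5)(3/4) = 1/2.
Multiplying each by its prior: 1/3 · 0 = 0, 1/3 · 1/5 = 1/15, 1/3 · 1/2 = 1/6; with total 7/30.
Hence P(r = 4 | data) = (1/15) / (7/30) = 2/7.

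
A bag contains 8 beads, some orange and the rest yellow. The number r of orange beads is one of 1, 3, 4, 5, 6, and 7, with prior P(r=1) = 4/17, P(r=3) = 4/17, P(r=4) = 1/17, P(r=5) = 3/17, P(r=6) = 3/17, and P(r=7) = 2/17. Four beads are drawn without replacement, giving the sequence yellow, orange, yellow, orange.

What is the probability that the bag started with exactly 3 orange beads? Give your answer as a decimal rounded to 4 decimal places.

0.4124

The likelihood of the observed sequence under each hypothesis: P(data | r = 1) = (7/8)(1/7)(6/6)(0/5) = 0; P(data | r = 3) = (5/8)(3/7)(4/6)(2/5) = 0.071429; P(data | r = 4) = (4/8)(4/7)(3/6)(3/5) = 0.085714; P(data | r = 5) = (3/8)(5/7)(2/6)(4/5) = 0.071429; P(data | r = 6) = (2/8)(6/7)(1/6)(5/5) = 0.035714; P(data | r = 7) = (1/8)(7/7)(0/6) = 0.
Multiplying each by its prior: 4/17 · 0 = 0, 4/17 · 0.071429 = 0.016807, 1/17 · 0.085714 = 0.005042, 3/17 · 0.071429 = 0.012605, 3/17 · 0.035714 = 0.0063025, 2/17 · 0 = 0; summing to 0.040756.
So P(r = 3 | data) = (0.016807) / (0.040756) = 0.41237.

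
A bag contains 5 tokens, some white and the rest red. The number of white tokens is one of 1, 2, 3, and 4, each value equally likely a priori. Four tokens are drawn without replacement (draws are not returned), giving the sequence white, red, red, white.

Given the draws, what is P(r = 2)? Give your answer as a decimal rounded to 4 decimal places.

Compute the likelihood of the observed sequence for each case: P(data | r = 1) = (1/5)(4/4)(3/3)(0/2) = 0; P(data | r = 2) = (2/5)(3/4)(2/3)(1/2) = 1/10; P(data | r = 3) = (3/5)(2/4)(1/3)(2/2) = 1/10; P(data | r = 4) = (4/5)(1/4)(0/3) = 0.
Weighting by the prior gives 1/4 · 0 = 0, 1/4 · 1/10 = 1/40, 1/4 · 1/10 = 1/40, 1/4 · 0 = 0; with total 1/20.
So P(r = 2 | data) = (1/40) / (1/20) = 1/2.

0.5000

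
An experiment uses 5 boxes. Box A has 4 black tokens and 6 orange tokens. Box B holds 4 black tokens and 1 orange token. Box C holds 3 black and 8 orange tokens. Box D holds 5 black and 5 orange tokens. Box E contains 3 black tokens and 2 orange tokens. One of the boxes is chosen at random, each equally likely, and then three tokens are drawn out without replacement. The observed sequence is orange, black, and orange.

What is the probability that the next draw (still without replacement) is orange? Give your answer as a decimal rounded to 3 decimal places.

0.490

The likelihood of the observed sequence under each hypothesis: P(data | box A) = (6/10)(4/9)(5/8) = 0.16667; P(data | box B) = (1/5)(4/4)(0/3) = 0; P(data | box C) = (8/11)(3/10)(7/9) = 0.1697; P(data | box D) = (5/10)(5/9)(4/8) = 0.13889; P(data | box E) = (2/5)(3/4)(1/3) = 0.1.
The prior-weighted likelihoods are 1/5 · 0.16667 = 0.033333, 1/5 · 0 = 0, 1/5 · 0.1697 = 0.033939, 1/5 · 0.13889 = 0.027778, 1/5 · 0.1 = 0.02; with total 0.11505.
Normalising, the posterior is P(box A | data) = 0.28973, P(box B | data) = 0, P(box C | data) = 0.295, P(box D | data) = 0.24144, P(box E | data) = 0.17384.
So P(orange next | data) = Σ P(orange next | H) P(H | data) = (4/7)(0.28973) + (3/4)(0.295) + (3/7)(0.24144) + (0)(0.17384) = 0.49028.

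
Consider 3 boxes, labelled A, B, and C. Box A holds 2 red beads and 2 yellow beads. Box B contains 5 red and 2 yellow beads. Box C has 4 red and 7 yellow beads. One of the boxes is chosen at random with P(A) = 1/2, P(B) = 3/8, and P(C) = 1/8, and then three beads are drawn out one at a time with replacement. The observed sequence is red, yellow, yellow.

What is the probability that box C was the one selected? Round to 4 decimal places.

0.1791

The likelihood of the observed sequence under each hypothesis: P(data | box A) = (2/4)(2/4)(2/4) = 0.125; P(data | box B) = (5/7)(2/7)(2/7) = 0.058309; P(data | box C) = (4/11)(7/11)(7/11) = 0.14726.
The prior-weighted likelihoods are 1/2 · 0.125 = 0.0625, 3/8 · 0.058309 = 0.021866, 1/8 · 0.14726 = 0.018407; these sum to 0.10277.
Hence P(box C | data) = (0.018407) / (0.10277) = 0.17911.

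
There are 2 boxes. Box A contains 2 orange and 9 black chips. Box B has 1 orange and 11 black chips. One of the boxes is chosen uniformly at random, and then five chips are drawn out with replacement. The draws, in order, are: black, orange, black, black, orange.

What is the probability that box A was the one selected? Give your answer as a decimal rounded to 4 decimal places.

For each hypothesis, P(data | H) works out to: P(data | box A) = (9/11)(2/11)(9/11)(9/11)(2/11) = 0.018106; P(data | box B) = (11/12)(1/12)(11/12)(11/12)(1/12) = 0.005349.
Multiplying each by its prior: 1/2 · 0.018106 = 0.009053, 1/2 · 0.005349 = 0.0026745; with total 0.011728.
So P(box A | data) = (0.009053) / (0.011728) = 0.77195.

0.7719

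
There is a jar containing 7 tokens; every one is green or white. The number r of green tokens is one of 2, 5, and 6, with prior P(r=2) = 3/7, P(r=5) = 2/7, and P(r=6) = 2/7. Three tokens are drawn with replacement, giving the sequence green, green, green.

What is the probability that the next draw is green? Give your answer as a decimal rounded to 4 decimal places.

0.7871

The likelihood of the observed sequence under each hypothesis: P(data | r = 2) = (2/7)(2/7)(2/7) = 0.023324; P(data | r = 5) = (5/7)(5/7)(5/7) = 0.36443; P(data | r = 6) = (6/7)(6/7)(6/7) = 0.62974.
The prior-weighted likelihoods are 3/7 · 0.023324 = 0.0099958, 2/7 · 0.36443 = 0.10412, 2/7 · 0.62974 = 0.17993; with total 0.29404.
Normalising, the posterior is P(r = 2 | data) = 0.033994, P(r = 5 | data) = 0.35411, P(r = 6 | data) = 0.6119.
The predictive probability is P(green next | data) = (2/7)(0.033994) + (5/7)(0.35411) + (6/7)(0.6119) = 0.78713.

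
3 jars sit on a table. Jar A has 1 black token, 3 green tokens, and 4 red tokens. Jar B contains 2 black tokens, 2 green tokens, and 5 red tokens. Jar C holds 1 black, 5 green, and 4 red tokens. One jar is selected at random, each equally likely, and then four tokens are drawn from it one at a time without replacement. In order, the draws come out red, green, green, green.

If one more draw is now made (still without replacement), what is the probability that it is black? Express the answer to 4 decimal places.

Compute the likelihood of the observed sequence for each case: P(data | jar A) = (4/8)(3/7)(2/6)(1/5) = 1/70; P(data | jar B) = (5/9)(2/8)(1/7)(0/6) = 0; P(data | jar C) = (4/10)(5/9)(4/8)(3/7) = 1/21.
Weighting by the prior gives 1/3 · 1/70 = 1/210, 1/3 · 0 = 0, 1/3 · 1/21 = 1/63; these sum to 13/630.
The posterior is then P(jar A | data) = 3/13, P(jar B | data) = 0, P(jar C | data) = 10/13.
So P(black next | data) = Σ P(black next | H) P(H | data) = (1/4)(3/13) + (1/6)(10/13) = 29/156.

0.1859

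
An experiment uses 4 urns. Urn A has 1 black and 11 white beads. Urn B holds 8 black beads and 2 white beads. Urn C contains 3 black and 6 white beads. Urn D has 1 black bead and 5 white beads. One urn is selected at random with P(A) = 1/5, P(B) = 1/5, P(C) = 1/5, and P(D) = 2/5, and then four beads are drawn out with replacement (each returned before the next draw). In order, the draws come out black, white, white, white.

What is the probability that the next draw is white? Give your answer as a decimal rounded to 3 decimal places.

0.791

The likelihood of the observed sequence under each hypothesis: P(data | urn A) = (1/12)(11/12)(11/12)(11/12) = 0.064188; P(data | urn B) = (8/10)(2/10)(2/10)(2/10) = 0.0064; P(data | urn C) = (3/9)(6/9)(6/9)(6/9) = 0.098765; P(data | urn D) = (1/6)(5/6)(5/6)(5/6) = 0.096451.
Weighting by the prior gives 1/5 · 0.064188 = 0.012838, 1/5 · 0.0064 = 0.00128, 1/5 · 0.098765 = 0.019753, 2/5 · 0.096451 = 0.03858; summing to 0.072451.
The posterior is then P(urn A | data) = 0.17719, P(urn B | data) = 0.017667, P(urn C | data) = 0.27264, P(urn D | data) = 0.5325.
The predictive probability is P(white next | data) = (11/12)(0.17719) + (1/5)(0.017667) + (2/3)(0.27264) + (5/6)(0.5325) = 0.79147.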